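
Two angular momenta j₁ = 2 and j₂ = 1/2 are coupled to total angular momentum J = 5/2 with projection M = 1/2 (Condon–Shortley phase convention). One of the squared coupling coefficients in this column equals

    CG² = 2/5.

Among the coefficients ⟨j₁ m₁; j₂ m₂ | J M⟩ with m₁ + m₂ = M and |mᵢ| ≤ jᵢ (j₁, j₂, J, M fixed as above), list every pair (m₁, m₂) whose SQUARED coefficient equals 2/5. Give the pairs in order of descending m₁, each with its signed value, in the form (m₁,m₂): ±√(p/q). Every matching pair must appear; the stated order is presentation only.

(1,-1/2): +√(2/5)

Admissible pairs with m₁+m₂ = M = 1/2: (0,1/2), (1,-1/2)
  (m₁,m₂)=(1,-1/2): CG² = 2/5, CG = +√(2/5)   ← matches the target
  (m₁,m₂)=(0,1/2): CG² = 3/5, CG = +√(3/5)
Pairs with CG² = 2/5: (1,-1/2): +√(2/5)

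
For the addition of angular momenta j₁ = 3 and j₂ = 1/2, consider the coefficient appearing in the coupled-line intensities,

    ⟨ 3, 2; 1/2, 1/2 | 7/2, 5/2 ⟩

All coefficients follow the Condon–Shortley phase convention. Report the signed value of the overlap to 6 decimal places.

triangle: 0!*6!*1!/8! = 720/40320
(j±m)!: 5!*1!*1!*0!*6!*1! = 86400
prefactor² = (2J+1)*Δ*N² = 86400/7
  k=0: +1/(0!*0!*1!*1!*5!*0!) = 1/120
Σ = 1/120  ⇒  CG² = 86400/7*(1/120)² = 6/7
CG = +√(6/7) = +0.925820

+√(6/7) = +0.925820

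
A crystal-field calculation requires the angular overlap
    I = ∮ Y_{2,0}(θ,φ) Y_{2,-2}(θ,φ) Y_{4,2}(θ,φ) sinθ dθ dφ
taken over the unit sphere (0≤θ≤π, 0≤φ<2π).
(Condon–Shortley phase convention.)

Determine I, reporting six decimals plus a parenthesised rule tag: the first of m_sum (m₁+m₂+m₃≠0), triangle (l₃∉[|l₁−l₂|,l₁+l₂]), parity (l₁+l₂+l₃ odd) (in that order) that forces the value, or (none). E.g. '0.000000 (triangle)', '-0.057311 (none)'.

0.156078 (none)

Checks pass: Σm=0; 8 even; l₃=4∈[0,4].
(2·2+1)(2·2+1)(2·4+1) = 225
Δ: 0! 4! 4! / 9! → 1/630
sum: t=0:+1/16 = 1/16
3j²(2 2 4; 0 0 0) = Δ·Π!·Σ² = 2/35  (sign +1)
sum: t=0:+1/96 = 1/96
3j²(2 2 4; 0 -2 2) = Δ·Π!·Σ² = 1/42  (sign +1)
combine: 4πI² = 225·2/35·1/42 = 15/49
take √, sign +1: I = 0.15607835
No selection rule forces the value: the integral is nonzero (none).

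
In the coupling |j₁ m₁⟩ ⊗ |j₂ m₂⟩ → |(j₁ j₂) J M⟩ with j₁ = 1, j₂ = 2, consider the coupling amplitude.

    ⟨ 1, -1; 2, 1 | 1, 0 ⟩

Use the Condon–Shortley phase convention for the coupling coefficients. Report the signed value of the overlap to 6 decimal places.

triangle: 2!*0!*2!/5! = 4/120
(j±m)!: 0!*2!*3!*1!*1!*1! = 12
prefactor² = (2J+1)*Δ*N² = 6/5
  k=2: +1/(2!*0!*0!*1!*0!*1!) = 1/2
Σ = 1/2  ⇒  CG² = 6/5*(1/2)² = 3/10
CG = +√(3/10) = +0.547723

+√(3/10) ≈ +0.547723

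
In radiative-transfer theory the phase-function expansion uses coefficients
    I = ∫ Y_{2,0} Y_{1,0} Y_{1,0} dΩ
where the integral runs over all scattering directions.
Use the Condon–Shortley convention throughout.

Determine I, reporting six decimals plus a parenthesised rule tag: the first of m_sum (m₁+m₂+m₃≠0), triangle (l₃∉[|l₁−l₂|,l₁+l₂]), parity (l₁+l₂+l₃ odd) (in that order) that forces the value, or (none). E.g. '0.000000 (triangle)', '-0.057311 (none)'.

Checks pass: Σm=0; 4 even; l₃=1∈[1,3].
(2·2+1)(2·1+1)(2·1+1) = 45
Δ: 2! 2! 0! / 5! → 1/30
sum: t=1:−1/1 = -1/1
3j²(2 1 1; 0 0 0) = Δ·Π!·Σ² = 2/15  (sign +1)
(m-triple is (0,0,0) — same symbol as above.)
combine: 4πI² = 45·2/15·2/15 = 4/5
take √, sign +1: I = 0.25231325
No selection rule forces the value: the integral is nonzero (none).

0.252313 (none)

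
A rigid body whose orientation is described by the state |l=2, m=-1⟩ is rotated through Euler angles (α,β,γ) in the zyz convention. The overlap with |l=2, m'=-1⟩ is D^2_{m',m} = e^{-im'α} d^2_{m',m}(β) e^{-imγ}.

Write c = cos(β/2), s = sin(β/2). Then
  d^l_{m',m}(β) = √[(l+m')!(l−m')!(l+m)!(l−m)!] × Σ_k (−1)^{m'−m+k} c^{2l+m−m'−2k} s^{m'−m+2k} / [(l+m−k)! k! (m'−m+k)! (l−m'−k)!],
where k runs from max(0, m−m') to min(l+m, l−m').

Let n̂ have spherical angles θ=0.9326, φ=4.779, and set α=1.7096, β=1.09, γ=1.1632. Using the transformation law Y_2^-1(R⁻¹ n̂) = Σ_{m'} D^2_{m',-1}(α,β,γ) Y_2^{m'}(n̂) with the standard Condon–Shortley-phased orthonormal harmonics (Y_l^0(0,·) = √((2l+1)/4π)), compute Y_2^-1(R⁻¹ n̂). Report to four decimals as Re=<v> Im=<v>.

Re=0.1018 Im=0.2848

Need the full column D^2_{m',-1} for m'=−2..2 at α=1.7096, β=1.0900, γ=1.1632.
cos(β/2)=0.855127, sin(β/2)=0.518418
d^2_{-2,-1}: single k=1 term ⇒ +0.648339;  D = -0.084040-0.642870i
d^2_{-1,-1}: k∈[0..1] ⇒ +0.534716 -0.589580 = -0.054865;  D = +0.052895-0.014570i
d^2_{0,-1}: k∈[0..1] ⇒ -0.794050 +0.291841 = -0.502209;  D = -0.199078-0.461066i
d^2_{1,-1}: k∈[0..1] ⇒ +0.589580 -0.072230 = +0.517350;  D = +0.442024-0.268823i
d^2_{2,-1}: single k=0 term ⇒ -0.238287;  D = +0.150796+0.184504i
Y_2^{m'}(θ=0.9326,φ=4.779) and Σ D·Y over m':
  (-0.0840-0.6429i)·(-0.2470+0.0331i)  (+0.0529-0.0146i)·(+0.0246+0.3688i)  (-0.1991-0.4611i)·(+0.0204+0.0000i)  (+0.4420-0.2688i)·(-0.0246+0.3688i)  (+0.1508+0.1845i)·(-0.2470-0.0331i)
Y_2^-1(R⁻¹ n̂) = +0.101783+0.284815i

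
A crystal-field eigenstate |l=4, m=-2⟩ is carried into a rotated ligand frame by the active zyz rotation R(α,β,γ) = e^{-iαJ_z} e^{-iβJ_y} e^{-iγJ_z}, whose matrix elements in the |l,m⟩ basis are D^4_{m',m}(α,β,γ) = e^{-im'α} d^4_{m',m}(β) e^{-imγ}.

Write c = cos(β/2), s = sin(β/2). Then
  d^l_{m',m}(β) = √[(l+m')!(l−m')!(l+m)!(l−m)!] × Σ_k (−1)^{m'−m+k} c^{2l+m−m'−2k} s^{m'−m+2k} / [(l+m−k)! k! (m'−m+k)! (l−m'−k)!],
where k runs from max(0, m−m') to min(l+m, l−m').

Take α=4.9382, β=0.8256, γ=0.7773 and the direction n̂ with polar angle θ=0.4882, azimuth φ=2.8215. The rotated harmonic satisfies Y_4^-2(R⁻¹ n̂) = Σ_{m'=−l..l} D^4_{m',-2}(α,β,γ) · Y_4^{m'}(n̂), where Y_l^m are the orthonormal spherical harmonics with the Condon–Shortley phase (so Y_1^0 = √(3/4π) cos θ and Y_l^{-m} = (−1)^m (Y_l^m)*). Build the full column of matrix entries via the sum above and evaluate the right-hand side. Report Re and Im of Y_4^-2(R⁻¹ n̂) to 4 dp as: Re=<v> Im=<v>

Re=0.0518 Im=0.0385

Need the full column D^4_{m',-2} for m'=−4..4 at α=4.9382, β=0.8256, γ=0.7773.
cos(β/2)=0.916001, sin(β/2)=0.401176
d^4_{-4,-2}: single k=2 term ⇒ +0.503065;  D = -0.389981+0.317788i
d^4_{-3,-2}: k∈[1..2] ⇒ +0.812214 -0.467379 = +0.344835;  D = -0.272156-0.211761i
d^4_{-2,-2}: k∈[0..2] ⇒ +0.495642 -1.140845 +0.273536 = -0.371667;  D = -0.156768+0.336987i
d^4_{-1,-2}: k∈[0..2] ⇒ -0.920965 +0.883263 -0.112947 = -0.150649;  D = -0.147351-0.031347i
d^4_{0,-2}: k∈[0..2] ⇒ +0.901917 -0.461331 +0.033183 = +0.473769;  D = +0.007673+0.473707i
d^4_{1,-2}: k∈[0..2] ⇒ -0.588842 +0.169421 -0.006499 = -0.425921;  D = +0.413509-0.102073i
d^4_{2,-2}: k∈[0..2] ⇒ +0.273536 -0.041974 +0.000671 = +0.232232;  D = -0.104723-0.207280i
d^4_{3,-2}: k∈[0..1] ⇒ -0.089649 +0.005732 = -0.083917;  D = -0.064527+0.053651i
d^4_{4,-2}: single k=0 term ⇒ +0.018509;  D = +0.014719+0.011221i
Y_4^{m'}(θ=0.4882,φ=2.8215) and Σ D·Y over m':
  (-0.3900+0.3178i)·(+0.0061+0.0205i)  (-0.2722-0.2118i)·(-0.0654-0.0935i)  (-0.1568+0.3370i)·(+0.2632+0.1961i)  (-0.1474-0.0313i)·(-0.4576-0.1517i)  (+0.0077+0.4737i)·(+0.0946+0.0000i)  (+0.4135-0.1021i)·(+0.4576-0.1517i)  (-0.1047-0.2073i)·(+0.2632-0.1961i)  (-0.0645+0.0537i)·(+0.0654-0.0935i)  (+0.0147+0.0112i)·(+0.0061-0.0205i)
Y_4^-2(R⁻¹ n̂) = +0.051805+0.038541i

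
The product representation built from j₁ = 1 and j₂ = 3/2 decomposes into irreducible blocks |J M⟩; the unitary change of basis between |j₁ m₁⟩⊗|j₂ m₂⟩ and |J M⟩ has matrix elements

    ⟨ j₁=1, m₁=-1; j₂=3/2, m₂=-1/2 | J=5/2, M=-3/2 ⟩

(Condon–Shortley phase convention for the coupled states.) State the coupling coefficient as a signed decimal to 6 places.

√[6·0!2!3!/6! · 0!2!1!2!1!4!] = √(48/5)
  +(−1)^0/∏(0,0,2,1,0,2)! = 1/4  (running 1/4)
⟨..|..⟩ = √(48/5)·(1/4) = +0.774597

+0.774597  (= +√(3/5))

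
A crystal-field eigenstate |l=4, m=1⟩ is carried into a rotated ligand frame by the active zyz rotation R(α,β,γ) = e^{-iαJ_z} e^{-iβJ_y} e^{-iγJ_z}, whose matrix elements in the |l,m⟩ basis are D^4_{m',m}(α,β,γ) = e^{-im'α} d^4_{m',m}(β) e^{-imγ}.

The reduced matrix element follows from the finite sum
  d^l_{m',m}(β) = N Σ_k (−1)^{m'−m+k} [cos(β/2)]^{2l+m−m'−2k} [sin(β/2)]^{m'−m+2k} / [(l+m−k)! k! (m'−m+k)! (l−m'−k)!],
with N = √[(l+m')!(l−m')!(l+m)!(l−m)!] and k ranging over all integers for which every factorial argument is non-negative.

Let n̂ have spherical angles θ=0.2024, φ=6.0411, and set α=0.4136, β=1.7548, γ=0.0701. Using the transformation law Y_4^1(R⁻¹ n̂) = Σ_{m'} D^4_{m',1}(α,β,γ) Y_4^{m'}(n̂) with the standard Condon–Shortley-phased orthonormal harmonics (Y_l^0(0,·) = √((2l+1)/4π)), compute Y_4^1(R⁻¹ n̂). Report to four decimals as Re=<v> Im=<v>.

Re=0.0320 Im=0.0017

Need the full column D^4_{m',1} for m'=−4..4 at α=0.4136, β=1.7548, γ=0.0701.
cos(β/2)=0.639153, sin(β/2)=0.769080
d^4_{-4,1}: single k=5 term ⇒ +0.525733;  D = -0.007099+0.525685i
d^4_{-3,1}: k∈[4..5] ⇒ +0.772367 -0.670977 = +0.101389;  D = +0.039492+0.093382i
d^4_{-2,1}: k∈[3..5] ⇒ +0.686203 -1.490312 +0.431559 = -0.372550;  D = -0.270781-0.255873i
d^4_{-1,1}: k∈[2..5] ⇒ +0.403247 -1.751563 +1.268028 -0.122397 = -0.202685;  D = -0.190844-0.068261i
d^4_{0,1}: k∈[1..4] ⇒ +0.149872 -1.301979 +1.885112 -0.454903 = +0.278101;  D = +0.277418-0.019479i
d^4_{1,1}: k∈[0..3] ⇒ +0.027851 -0.604871 +1.751563 -0.845352 = +0.329191;  D = +0.291426-0.153093i
d^4_{2,1}: k∈[0..2] ⇒ -0.142181 +1.029305 -0.993541 = -0.106417;  D = -0.066375+0.083181i
d^4_{3,1}: k∈[0..1] ⇒ +0.320067 -0.772367 = -0.452299;  D = -0.116232+0.437109i
d^4_{4,1}: single k=0 term ⇒ -0.363105;  D = +0.055591+0.358824i
Y_4^{m'}(θ=0.2024,φ=6.0411) and Σ D·Y over m':
  (-0.0071+0.5257i)·(+0.0004+0.0006i)  (+0.0395+0.0934i)·(+0.0074+0.0066i)  (-0.2708-0.2559i)·(+0.0684+0.0360i)  (-0.1908-0.0683i)·(+0.3362+0.0830i)  (+0.2774-0.0195i)·(+0.6813+0.0000i)  (+0.2914-0.1531i)·(-0.3362+0.0830i)  (-0.0664+0.0832i)·(+0.0684-0.0360i)  (-0.1162+0.4371i)·(-0.0074+0.0066i)  (+0.0556+0.3588i)·(+0.0004-0.0006i)
Y_4^1(R⁻¹ n̂) = +0.031965+0.001689i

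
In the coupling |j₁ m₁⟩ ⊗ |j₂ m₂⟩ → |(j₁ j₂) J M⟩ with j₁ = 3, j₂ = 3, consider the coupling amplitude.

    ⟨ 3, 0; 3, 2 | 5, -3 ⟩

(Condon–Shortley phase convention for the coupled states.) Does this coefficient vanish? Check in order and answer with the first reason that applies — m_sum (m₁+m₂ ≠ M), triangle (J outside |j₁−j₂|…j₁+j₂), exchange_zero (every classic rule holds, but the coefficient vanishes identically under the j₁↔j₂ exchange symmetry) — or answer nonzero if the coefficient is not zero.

m_sum

m-sum: m₁+m₂ = 0+2 = 2, M = -3  ✗ ⇒ coefficient is 0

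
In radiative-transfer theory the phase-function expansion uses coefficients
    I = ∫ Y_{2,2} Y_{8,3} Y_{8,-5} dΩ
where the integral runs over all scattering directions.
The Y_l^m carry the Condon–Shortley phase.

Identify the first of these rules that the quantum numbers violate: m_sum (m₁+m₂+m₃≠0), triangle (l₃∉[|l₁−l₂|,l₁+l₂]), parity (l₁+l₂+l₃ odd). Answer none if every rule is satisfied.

m₁+m₂+m₃ = 2 + 3 − 5 = 0  ✓
triangle: |2−8|=6 ≤ l₃=8 ≤ 2+8=10  ✓
parity: l₁+l₂+l₃ = 18 is even  ✓

none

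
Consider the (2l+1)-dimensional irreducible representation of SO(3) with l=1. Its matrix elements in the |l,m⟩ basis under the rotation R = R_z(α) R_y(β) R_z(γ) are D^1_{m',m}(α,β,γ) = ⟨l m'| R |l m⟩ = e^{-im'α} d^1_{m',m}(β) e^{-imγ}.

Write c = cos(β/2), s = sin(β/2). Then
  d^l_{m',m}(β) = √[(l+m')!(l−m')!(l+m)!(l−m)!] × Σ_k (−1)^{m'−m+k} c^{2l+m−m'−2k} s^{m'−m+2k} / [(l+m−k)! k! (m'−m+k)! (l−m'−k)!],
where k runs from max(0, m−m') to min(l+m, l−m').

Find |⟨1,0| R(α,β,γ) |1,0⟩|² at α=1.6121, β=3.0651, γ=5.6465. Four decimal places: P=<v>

First d^1_{0,0}(β=3.0651), then the phase factors e^{-i(0)α} and e^{-i(0)γ}:
With c≡cos(β/2)=0.038237 and s≡sin(β/2)=0.999269, N=[1·1·1·1]^{1/2}=1.000000
k: max(0,(0)−(0))=0 … min(1+(0),1−(0))=1
  k=0: (−1)^0·1.0000/(1)·0.0382^2·0.9993^0 = +0.001462
  k=1: (−1)^1·1.0000/(1)·0.0382^0·0.9993^2 = -0.998538
d^1_{0,0}(3.0651) = +0.001462 -0.998538 = -0.997076
|D^1_{0,0}|² = |d^1_{0,0}(β)|² = (-0.997076)² = 0.994160 (the z-rotation phases have unit modulus)

P=0.9942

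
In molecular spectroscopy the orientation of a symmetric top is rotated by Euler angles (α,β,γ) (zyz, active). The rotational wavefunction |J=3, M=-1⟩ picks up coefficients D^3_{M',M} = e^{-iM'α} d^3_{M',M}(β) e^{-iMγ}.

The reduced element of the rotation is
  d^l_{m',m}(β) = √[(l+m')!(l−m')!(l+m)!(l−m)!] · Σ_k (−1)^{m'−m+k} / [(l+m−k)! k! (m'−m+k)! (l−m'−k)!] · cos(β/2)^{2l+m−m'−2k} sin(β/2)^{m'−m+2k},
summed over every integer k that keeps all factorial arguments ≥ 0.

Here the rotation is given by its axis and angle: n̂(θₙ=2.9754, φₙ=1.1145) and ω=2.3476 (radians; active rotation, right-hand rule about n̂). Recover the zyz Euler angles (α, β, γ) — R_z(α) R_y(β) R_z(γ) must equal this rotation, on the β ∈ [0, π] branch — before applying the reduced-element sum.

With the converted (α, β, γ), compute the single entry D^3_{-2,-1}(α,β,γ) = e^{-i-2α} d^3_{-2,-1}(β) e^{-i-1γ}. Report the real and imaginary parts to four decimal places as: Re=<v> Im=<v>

Re=-0.2951 Im=0.3171

Axis–angle → zyz. n̂ = (sinθₙcosφₙ, sinθₙsinφₙ, cosθₙ) = (+0.072892, +0.148504, -0.986222), ω = 2.3476.
R = I cosω + sinω [n̂]ₓ + (1−cosω) n̂n̂ᵀ gives
  R = [-0.691966, +0.721745, -0.016375; -0.684919, -0.663491, -0.301109; -0.228188, -0.197141, +0.953449]
β = atan2(√(R₁₃²+R₂₃²), R₃₃) = 0.306322; α = atan2(R₂₃, R₁₃) mod 2π = 4.658060; γ = atan2(R₃₂, −R₃₁) mod 2π = 5.570653
D^3_{-2,-1}(4.6581,0.3063,5.5707) = e^{-i·-2·4.6581}·d^3_{-2,-1}(0.3063)·e^{-i·-1·5.5707}. Compute d first:
c=cos(0.306322/2)=0.988294, s=sin(0.306322/2)=0.152563; N=√[1·120·2·24]=75.894664
k: max(0,(-1)−(-2))=1 … min(3+(-1),3−(-2))=2
  k=1: (−1)^0·75.8947/(24)·0.9883^5·0.1526^1 = +0.454861
  k=2: (−1)^1·75.8947/(12)·0.9883^3·0.1526^3 = -0.021679
d^3_{-2,-1}(0.3063) = +0.454861 -0.021679 = +0.433182
Attach z-rotation phases: D = e^{-i(-2)(4.6581)}·(+0.433182)·e^{-i(-1)(5.5707)} = -0.295149+0.317071i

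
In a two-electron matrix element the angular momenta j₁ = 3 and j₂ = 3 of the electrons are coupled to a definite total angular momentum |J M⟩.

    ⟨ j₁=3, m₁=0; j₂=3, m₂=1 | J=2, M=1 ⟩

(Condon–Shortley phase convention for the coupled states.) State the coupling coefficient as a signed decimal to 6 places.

j₁+j₂−J=4  J+j₁−j₂=2  J−j₁+j₂=2  j₁+j₂+J+1=9
(j₁±m₁, j₂±m₂, J±M) = (3,3,4,2,3,1)
P² = 96/7
sum k=2..3:
  [2] +1/8 = 1/8
  [3] −1/12 = -1/12
S = 1/24
C² = P²·S² = 1/42 ; C = +0.154303

+0.154303  (= +√(1/42))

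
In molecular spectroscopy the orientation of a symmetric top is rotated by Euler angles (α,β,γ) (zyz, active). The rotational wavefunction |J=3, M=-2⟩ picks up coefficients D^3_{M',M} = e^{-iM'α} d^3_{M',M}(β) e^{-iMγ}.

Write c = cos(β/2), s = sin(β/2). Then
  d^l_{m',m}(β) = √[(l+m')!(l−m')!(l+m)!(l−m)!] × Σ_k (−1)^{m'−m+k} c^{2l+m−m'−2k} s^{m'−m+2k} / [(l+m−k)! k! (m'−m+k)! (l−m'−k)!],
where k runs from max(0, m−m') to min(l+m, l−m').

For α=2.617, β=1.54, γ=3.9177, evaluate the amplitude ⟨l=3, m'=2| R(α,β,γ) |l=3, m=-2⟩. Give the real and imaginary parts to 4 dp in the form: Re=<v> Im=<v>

Split into d^3_{2,-2}(β=1.5400) × two z-phases.
c=cos(1.540000/2)=0.717911, s=sin(1.540000/2)=0.696135; N=√[120·1·1·120]=120.000000
k∈{0,1} keeps every argument non-negative
  k=0: (−1)^4·120.0000/(24)·0.7179^2·0.6961^4 = +0.605181
  k=1: (−1)^5·120.0000/(120)·0.7179^0·0.6961^6 = -0.113805
d^3_{2,-2}(1.5400) = +0.605181 -0.113805 = +0.491376
Phases: e^{-i·(2)·2.6170}=+0.498278+0.867018i, e^{-i·(-2)·3.9177}=+0.018581+0.999827i ⇒ D=-0.421409+0.252715i

Re=-0.4214 Im=0.2527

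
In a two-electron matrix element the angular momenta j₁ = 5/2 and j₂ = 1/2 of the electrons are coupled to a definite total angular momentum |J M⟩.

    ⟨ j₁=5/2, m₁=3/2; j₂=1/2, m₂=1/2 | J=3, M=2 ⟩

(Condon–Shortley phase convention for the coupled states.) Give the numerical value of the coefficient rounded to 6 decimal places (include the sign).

+0.912871

j₁+j₂−J=0  J+j₁−j₂=5  J−j₁+j₂=1  j₁+j₂+J+1=7
(j₁±m₁, j₂±m₂, J±M) = (4,1,1,0,5,1)
P² = 480
sum k=0..0:
  [0] +1/24 = 1/24
S = 1/24
C² = P²·S² = 5/6 ; C = +0.912871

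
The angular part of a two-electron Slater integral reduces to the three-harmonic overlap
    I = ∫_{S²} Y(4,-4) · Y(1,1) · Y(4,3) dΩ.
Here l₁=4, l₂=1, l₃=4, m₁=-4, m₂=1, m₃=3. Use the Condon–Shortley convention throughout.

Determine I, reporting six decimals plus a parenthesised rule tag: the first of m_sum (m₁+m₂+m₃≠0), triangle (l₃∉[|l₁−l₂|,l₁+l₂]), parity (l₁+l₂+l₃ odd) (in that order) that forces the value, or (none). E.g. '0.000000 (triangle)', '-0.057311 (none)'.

L=9 odd ⇒ parity kills the (l;000) factor ⇒ I = 0

0.000000 (parity)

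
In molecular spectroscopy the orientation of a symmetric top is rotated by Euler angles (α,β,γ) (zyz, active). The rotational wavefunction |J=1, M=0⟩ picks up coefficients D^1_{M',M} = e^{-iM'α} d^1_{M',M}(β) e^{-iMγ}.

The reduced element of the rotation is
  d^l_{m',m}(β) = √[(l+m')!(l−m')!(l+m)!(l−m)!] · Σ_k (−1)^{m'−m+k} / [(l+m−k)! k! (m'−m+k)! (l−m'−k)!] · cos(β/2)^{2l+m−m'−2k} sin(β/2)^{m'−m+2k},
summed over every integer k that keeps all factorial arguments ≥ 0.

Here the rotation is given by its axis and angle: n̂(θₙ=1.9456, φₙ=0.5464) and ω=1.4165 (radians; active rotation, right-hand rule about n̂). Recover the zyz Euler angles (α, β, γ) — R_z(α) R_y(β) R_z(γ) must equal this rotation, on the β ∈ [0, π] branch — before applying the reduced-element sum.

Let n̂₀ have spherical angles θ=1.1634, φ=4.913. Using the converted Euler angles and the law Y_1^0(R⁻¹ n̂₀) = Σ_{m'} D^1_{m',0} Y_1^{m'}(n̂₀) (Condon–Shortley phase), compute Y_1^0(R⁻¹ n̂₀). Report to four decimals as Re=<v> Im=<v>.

Axis–angle → zyz. n̂ = (sinθₙcosφₙ, sinθₙsinφₙ, cosθₙ) = (+0.795088, +0.483543, -0.366090), ω = 1.4165.
R = I cosω + sinω [n̂]ₓ + (1−cosω) n̂n̂ᵀ gives
  R = [+0.688695, +0.687114, +0.231458; -0.036367, +0.351565, -0.935457; -0.724138, +0.635827, +0.267109]
β = atan2(√(R₁₃²+R₂₃²), R₃₃) = 1.300404; α = atan2(R₂₃, R₁₃) mod 2π = 4.954946; γ = atan2(R₃₂, −R₃₁) mod 2π = 0.720553
Need the full column D^1_{m',0} for m'=−1..1 at α=4.9549, β=1.3004, γ=0.7206.
cos(β/2)=0.795962, sin(β/2)=0.605347
d^1_{-1,0}: single k=1 term ⇒ +0.681415;  D = +0.163666-0.661468i
d^1_{0,0}: k∈[0..1] ⇒ +0.633555 -0.366445 = +0.267109;  D = +0.267109+0.000000i
d^1_{1,0}: single k=0 term ⇒ -0.681415;  D = -0.163666-0.661468i
Y_1^{m'}(θ=1.1634,φ=4.913) and Σ D·Y over m':
  (+0.1637-0.6615i)·(+0.0632+0.3109i)  (+0.2671+0.0000i)·(+0.1936+0.0000i)  (-0.1637-0.6615i)·(-0.0632+0.3109i)
Y_1^0(R⁻¹ n̂) = +0.483644+0.000000i

Re=0.4836 Im=0.0000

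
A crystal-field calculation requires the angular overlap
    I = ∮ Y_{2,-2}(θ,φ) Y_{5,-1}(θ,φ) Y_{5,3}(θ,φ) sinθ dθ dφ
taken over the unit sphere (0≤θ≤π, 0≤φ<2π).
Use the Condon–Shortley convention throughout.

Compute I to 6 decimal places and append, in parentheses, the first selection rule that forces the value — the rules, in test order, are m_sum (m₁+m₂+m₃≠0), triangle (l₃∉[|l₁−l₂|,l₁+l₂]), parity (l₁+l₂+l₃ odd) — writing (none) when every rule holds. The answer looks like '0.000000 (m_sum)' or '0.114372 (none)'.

Checks pass: Σm=0; 12 even; l₃=5∈[3,7].
(2·2+1)(2·5+1)(2·5+1) = 605
Δ: 2! 2! 8! / 13! → 1/38610
sum: t=0:+1/2880 t=1:−1/576 t=2:+1/2880 = -1/960
3j²(2 5 5; 0 0 0) = Δ·Π!·Σ² = 10/429  (sign +1)
sum: t=2:+1/5760 = 1/5760
3j²(2 5 5; -2 -1 3) = Δ·Π!·Σ² = 56/2145  (sign +1)
combine: 4πI² = 605·10/429·56/2145 = 560/1521
take √, sign +1: I = 0.17116875
No selection rule forces the value: the integral is nonzero (none).

0.171169 (none)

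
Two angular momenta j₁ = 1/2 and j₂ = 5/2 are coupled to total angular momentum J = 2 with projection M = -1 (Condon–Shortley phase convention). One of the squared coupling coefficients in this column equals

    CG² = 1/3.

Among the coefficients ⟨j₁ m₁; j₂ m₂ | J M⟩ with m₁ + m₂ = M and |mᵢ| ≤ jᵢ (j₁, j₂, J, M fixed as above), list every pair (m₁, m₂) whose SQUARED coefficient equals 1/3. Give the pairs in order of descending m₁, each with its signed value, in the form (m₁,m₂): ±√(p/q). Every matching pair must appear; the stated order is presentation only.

Admissible pairs with m₁+m₂ = M = -1: (-1/2,-1/2), (1/2,-3/2)
  (m₁,m₂)=(1/2,-3/2): CG² = 2/3, CG = +√(2/3)
  (m₁,m₂)=(-1/2,-1/2): CG² = 1/3, CG = −√(1/3)   ← matches the target
Pairs with CG² = 1/3: (-1/2,-1/2): −√(1/3)

(-1/2,-1/2): −√(1/3)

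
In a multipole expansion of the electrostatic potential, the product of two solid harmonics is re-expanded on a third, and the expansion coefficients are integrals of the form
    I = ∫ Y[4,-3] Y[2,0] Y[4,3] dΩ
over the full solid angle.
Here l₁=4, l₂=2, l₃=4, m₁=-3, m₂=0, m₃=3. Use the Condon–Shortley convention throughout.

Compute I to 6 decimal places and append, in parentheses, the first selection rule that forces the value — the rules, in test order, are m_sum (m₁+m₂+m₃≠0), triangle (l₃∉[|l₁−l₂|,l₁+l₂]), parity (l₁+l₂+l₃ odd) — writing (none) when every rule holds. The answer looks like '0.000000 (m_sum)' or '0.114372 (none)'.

Rules hold: Σm=0, L=10 even, 2≤4≤6.
N = 9·5·9 = 405
Δ = 2!·6!·2!/11! = 1/13860
Racah Σ t=0..2: t=0:+1/192 t=1:−1/36 t=2:+1/192 = -5/288
⇒ 3j(4 2 4; 0 0 0)² = 20/693, sgn -1
Racah Σ t=1..2: t=1:−1/720 t=2:+1/480 = 1/1440
⇒ 3j(4 2 4; -3 0 3)² = 7/1980, sgn -1
4πI² = N·(3j₀)²·(3jₘ)² = 5/121
I = +1·√(0.0413223/4π) = 0.05734392
No selection rule forces the value: the integral is nonzero (none).

0.057344 (none)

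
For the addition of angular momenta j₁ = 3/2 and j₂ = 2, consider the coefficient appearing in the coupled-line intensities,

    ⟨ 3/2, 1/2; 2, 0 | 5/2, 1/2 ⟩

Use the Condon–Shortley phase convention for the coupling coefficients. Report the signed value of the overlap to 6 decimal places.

+0.292770

√[6·1!2!3!/7! · 2!1!2!2!3!2!] = √(48/35)
  +(−1)^0/∏(0,1,1,2,1,1)! = 1/2  (running 1/2)
  +(−1)^1/∏(1,0,0,1,2,2)! = -1/4  (running 1/4)
⟨..|..⟩ = √(48/35)·(1/4) = +0.292770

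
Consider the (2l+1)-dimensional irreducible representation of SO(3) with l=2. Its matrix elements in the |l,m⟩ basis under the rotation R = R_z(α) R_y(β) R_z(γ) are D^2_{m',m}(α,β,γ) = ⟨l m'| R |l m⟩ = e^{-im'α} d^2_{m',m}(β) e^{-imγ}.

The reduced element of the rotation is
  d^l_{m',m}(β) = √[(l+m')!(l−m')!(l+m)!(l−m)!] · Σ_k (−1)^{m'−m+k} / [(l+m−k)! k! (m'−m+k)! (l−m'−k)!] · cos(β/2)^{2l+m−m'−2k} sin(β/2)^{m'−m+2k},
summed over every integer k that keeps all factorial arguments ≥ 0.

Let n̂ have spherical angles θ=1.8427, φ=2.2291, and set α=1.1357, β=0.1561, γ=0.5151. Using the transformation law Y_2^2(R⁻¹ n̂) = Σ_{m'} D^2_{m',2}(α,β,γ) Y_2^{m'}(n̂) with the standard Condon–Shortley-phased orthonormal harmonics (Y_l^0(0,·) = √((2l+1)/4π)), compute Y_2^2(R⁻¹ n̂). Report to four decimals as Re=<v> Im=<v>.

Re=0.1715 Im=0.3294

Need the full column D^2_{m',2} for m'=−2..2 at α=1.1357, β=0.1561, γ=0.5151.
cos(β/2)=0.996956, sin(β/2)=0.077971
d^2_{-2,2}: single k=4 term ⇒ +0.000037;  D = +0.000012+0.000035i
d^2_{-1,2}: single k=3 term ⇒ +0.000945;  D = +0.000940+0.000100i
d^2_{0,2}: single k=2 term ⇒ +0.014801;  D = +0.007617-0.012690i
d^2_{1,2}: single k=1 term ⇒ +0.154522;  D = -0.086624-0.127958i
d^2_{2,2}: single k=0 term ⇒ +0.987878;  D = -0.975259+0.157394i
Y_2^{m'}(θ=1.8427,φ=2.2291) and Σ D·Y over m':
  (+0.0000+0.0000i)·(-0.0901+0.3469i)  (+0.0009+0.0001i)·(+0.1223+0.1581i)  (+0.0076-0.0127i)·(-0.2471+0.0000i)  (-0.0866-0.1280i)·(-0.1223+0.1581i)  (-0.9753+0.1574i)·(-0.0901-0.3469i)
Y_2^2(R⁻¹ n̂) = +0.171520+0.329377i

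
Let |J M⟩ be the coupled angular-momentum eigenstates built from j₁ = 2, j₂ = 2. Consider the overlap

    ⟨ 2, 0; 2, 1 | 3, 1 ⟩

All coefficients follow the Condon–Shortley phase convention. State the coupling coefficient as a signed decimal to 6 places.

triangle: 1!*3!*3!/8! = 36/40320
(j±m)!: 2!*2!*3!*1!*4!*2! = 1152
prefactor² = (2J+1)*Δ*N² = 36/5
  k=0: +1/(0!*1!*2!*3!*1!*0!) = 1/12
  k=1: −1/(1!*0!*1!*2!*2!*1!) = -1/4
Σ = -1/6  ⇒  CG² = 36/5*(-1/6)² = 1/5
CG = −√(1/5) = -0.447214

-0.447214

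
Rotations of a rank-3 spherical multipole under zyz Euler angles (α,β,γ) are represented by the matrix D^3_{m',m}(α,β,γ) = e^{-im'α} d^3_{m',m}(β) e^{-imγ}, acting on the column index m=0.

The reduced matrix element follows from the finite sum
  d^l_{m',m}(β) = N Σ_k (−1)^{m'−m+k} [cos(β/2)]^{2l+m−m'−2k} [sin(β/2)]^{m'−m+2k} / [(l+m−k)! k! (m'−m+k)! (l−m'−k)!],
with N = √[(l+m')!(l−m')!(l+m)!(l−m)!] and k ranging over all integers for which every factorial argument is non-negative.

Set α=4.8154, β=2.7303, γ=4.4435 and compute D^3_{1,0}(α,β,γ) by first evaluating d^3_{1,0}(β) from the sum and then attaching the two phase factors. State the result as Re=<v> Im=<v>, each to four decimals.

Re=-0.0570 Im=-0.5512

D^3_{1,0}(4.8154,2.7303,4.4435) = e^{-i·1·4.8154}·d^3_{1,0}(2.7303)·e^{-i·0·4.4435}. Compute d first:
With c≡cos(β/2)=0.204200 and s≡sin(β/2)=0.978929, N=[24·2·6·6]^{1/2}=41.569219
k∈{0,1,2} keeps every argument non-negative
  k=0: (−1)^1·41.5692/(12)·0.2042^5·0.9789^1 = -0.001204
  k=1: (−1)^2·41.5692/(4)·0.2042^3·0.9789^3 = +0.083010
  k=2: (−1)^3·41.5692/(12)·0.2042^1·0.9789^5 = -0.635920
d^3_{1,0}(2.7303) = -0.001204 +0.083010 -0.635920 = -0.554114
Phases: e^{-i·(1)·4.8154}=+0.102829+0.994699i, e^{-i·(0)·4.4435}=+1.000000+0.000000i ⇒ D=-0.056979-0.551176i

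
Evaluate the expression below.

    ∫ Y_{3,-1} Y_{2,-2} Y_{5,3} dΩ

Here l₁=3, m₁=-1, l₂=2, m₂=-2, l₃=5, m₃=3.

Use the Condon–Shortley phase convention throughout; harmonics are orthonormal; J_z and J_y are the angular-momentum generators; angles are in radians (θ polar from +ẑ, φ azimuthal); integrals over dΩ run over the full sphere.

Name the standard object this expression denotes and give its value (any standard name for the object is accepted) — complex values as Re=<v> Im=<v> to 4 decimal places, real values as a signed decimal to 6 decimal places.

This is a Gaunt coefficient — the integral of a triple product of spherical harmonics over the sphere.
Rules hold: Σm=0, L=10 even, 1≤5≤5.
N = 7·5·11 = 385
Δ = 0!·6!·4!/11! = 1/2310
Racah Σ t=0..0: t=0:+1/144 = 1/144
⇒ 3j(3 2 5; 0 0 0)² = 10/231, sgn -1
Racah Σ t=0..0: t=0:+1/1152 = 1/1152
⇒ 3j(3 2 5; -1 -2 3)² = 1/33, sgn +1
4πI² = N·(3j₀)²·(3jₘ)² = 50/99
I = -1·√(0.505051/4π) = -0.20047604

Gaunt coefficient, -0.200476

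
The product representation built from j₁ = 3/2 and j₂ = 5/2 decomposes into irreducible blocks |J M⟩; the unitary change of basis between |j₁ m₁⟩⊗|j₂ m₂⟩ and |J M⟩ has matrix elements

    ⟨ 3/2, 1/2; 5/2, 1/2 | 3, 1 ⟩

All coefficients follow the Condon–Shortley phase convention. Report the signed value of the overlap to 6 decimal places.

triangle: 1!×2!×4!/8! = 48/40320
(j±m)!: 2!×1!×3!×2!×4!×2! = 1152
prefactor² = (2J+1)×Δ×N² = 48/5
  k=0: +1/(0!×1!×1!×3!×1!×1!) = 1/6
  k=1: −1/(1!×0!×0!×2!×2!×2!) = -1/8
Σ = 1/24  ⇒  CG² = 48/5×(1/24)² = 1/60
CG = +√(1/60) = +0.129099

+0.129099  (= +√(1/60))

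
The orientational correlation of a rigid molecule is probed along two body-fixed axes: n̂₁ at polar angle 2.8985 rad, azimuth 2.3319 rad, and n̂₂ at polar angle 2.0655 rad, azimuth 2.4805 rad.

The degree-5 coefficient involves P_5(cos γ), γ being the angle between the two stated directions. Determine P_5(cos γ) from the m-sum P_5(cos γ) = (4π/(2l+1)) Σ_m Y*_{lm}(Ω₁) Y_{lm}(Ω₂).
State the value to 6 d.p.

Expand P_5 via completeness: Σ_{m} conj(Y_{5,m}) at Ω₁ times Y_{5,m} at Ω₂ —
  m=-5: Y*=(0.000231, -0.000295)  Y=(0.241806, 0.039983)  product (0.000068, -0.000062)
  m=-4: Y*=(0.004760, -0.000464)  Y=(0.367466, -0.199424)  product (0.001656, -0.001120)
  m=-3: Y*=(0.027303, 0.023588)  Y=(0.097254, -0.222252)  product (0.007898, -0.003774)
  m=-2: Y*=(0.008453, 0.173842)  Y=(0.049654, 0.195593)  product (-0.033583, 0.010285)
  m=-1: Y*=(-0.342870, 0.359948)  Y=(0.242237, 0.188426)  product (-0.150880, 0.022587)
  m=+0: Y*=(-0.563801, -0.000000)  Y=(-0.134504, 0.000000)  product (0.075833, 0.000000)
  m=+1: Y*=(0.342870, 0.359948)  Y=(-0.242237, 0.188426)  product (-0.150880, -0.022587)
  m=+2: Y*=(0.008453, -0.173842)  Y=(0.049654, -0.195593)  product (-0.033583, -0.010285)
  m=+3: Y*=(-0.027303, 0.023588)  Y=(-0.097254, -0.222252)  product (0.007898, 0.003774)
  m=+4: Y*=(0.004760, 0.000464)  Y=(0.367466, 0.199424)  product (0.001656, 0.001120)
  m=+5: Y*=(-0.000231, -0.000295)  Y=(-0.241806, 0.039983)  product (0.000068, 0.000062)
Accumulated sum (-0.273847, -0.000000); after 4π/(2l+1) scaling, (-0.312842, -0.000000) ⇒ P_5 = -0.312842

-0.312842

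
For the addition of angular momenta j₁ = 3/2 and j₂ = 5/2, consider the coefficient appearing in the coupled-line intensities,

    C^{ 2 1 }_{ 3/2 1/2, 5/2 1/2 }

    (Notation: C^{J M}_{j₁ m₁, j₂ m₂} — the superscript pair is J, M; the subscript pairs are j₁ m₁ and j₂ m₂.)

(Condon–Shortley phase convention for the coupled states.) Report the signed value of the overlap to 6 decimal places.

√[5·2!1!3!/7! · 2!1!3!2!3!1!] = √(12/7)
  +(−1)^0/∏(0,2,1,3,0,0)! = 1/12  (running 1/12)
  +(−1)^1/∏(1,1,0,2,1,1)! = -1/2  (running -5/12)
⟨..|..⟩ = √(12/7)·(-5/12) = -0.545545

-0.545545  (= −√(25/84))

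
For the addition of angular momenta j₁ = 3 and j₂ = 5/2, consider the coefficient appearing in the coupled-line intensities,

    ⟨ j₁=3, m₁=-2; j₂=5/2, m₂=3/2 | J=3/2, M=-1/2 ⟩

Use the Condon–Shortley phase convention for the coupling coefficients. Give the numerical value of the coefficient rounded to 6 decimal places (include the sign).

j₁+j₂−J=4  J+j₁−j₂=2  J−j₁+j₂=1  j₁+j₂+J+1=8
(j₁±m₁, j₂±m₂, J±M) = (1,5,4,1,1,2)
P² = 192/7
sum k=3..4:
  [3] −1/12 = -1/12
  [4] +1/24 = 1/24
S = -1/24
C² = P²·S² = 1/21 ; C = -0.218218

−√(1/21) = -0.218218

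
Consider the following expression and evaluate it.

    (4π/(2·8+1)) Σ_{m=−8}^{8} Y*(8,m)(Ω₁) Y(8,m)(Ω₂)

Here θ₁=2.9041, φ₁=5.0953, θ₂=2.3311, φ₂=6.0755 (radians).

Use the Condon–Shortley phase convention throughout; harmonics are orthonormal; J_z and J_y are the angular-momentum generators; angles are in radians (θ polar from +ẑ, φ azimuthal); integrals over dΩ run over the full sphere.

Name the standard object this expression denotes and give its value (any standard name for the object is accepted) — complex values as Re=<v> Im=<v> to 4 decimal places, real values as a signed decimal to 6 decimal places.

This sum is the spherical-harmonic addition theorem: it equals the Legendre polynomial P_l(cos γ) of the angle γ between the two directions.
Addition theorem: P_8(cos γ) = (4π/17) Σ_m Y*_{lm}(Ω₁) Y_{lm}(Ω₂), m = −8…8:
  m=-8: (-0.00000 + 0.00000j) × (-0.00355 + 0.03902j) = 0.00000 - 0.00000j  (running Σ = 0.00000 - 0.00000j)
  m=-7: (0.00004 + 0.00007j) × (-0.01740 - 0.14803j) = 0.00001 - 0.00001j  (running Σ = 0.00001 - 0.00001j)
  m=-6: (0.00056 - 0.00063j) × (0.10646 + 0.31628j) = 0.00026 + 0.00011j  (running Σ = 0.00027 + 0.00010j)
  m=-5: (-0.00599 - 0.00214j) × (-0.23434 - 0.39779j) = 0.00055 + 0.00289j  (running Σ = 0.00082 + 0.00299j)
  m=-4: (0.00140 + 0.03567j) × (0.20835 + 0.22816j) = -0.00785 + 0.00775j  (running Σ = -0.00703 + 0.01074j)
  m=-3: (0.13354 - 0.05996j) × (0.10259 + 0.07371j) = 0.01812 + 0.00369j  (running Σ = 0.01109 + 0.01443j)
  m=-2: (-0.29740 - 0.28598j) × (-0.35073 - 0.15468j) = 0.06007 + 0.14630j  (running Σ = 0.07116 + 0.16073j)
  m=-1: (-0.25136 + 0.62404j) × (0.05052 + 0.01065j) = -0.01934 + 0.02885j  (running Σ = 0.05182 + 0.18958j)
  m=0: (0.24827 + 0.00000j) × (0.36639 + 0.00000j) = 0.09096 + 0.00000j  (running Σ = 0.14278 + 0.18958j)
  m=1: (0.25136 + 0.62404j) × (-0.05052 + 0.01065j) = -0.01934 - 0.02885j  (running Σ = 0.12344 + 0.16073j)
  m=2: (-0.29740 + 0.28598j) × (-0.35073 + 0.15468j) = 0.06007 - 0.14630j  (running Σ = 0.18351 + 0.01443j)
  m=3: (-0.13354 - 0.05996j) × (-0.10259 + 0.07371j) = 0.01812 - 0.00369j  (running Σ = 0.20163 + 0.01074j)
  m=4: (0.00140 - 0.03567j) × (0.20835 - 0.22816j) = -0.00785 - 0.00775j  (running Σ = 0.19379 + 0.00299j)
  m=5: (0.00599 - 0.00214j) × (0.23434 - 0.39779j) = 0.00055 - 0.00289j  (running Σ = 0.19434 + 0.00010j)
  m=6: (0.00056 + 0.00063j) × (0.10646 - 0.31628j) = 0.00026 - 0.00011j  (running Σ = 0.19460 - 0.00001j)
  m=7: (-0.00004 + 0.00007j) × (0.01740 - 0.14803j) = 0.00001 + 0.00001j  (running Σ = 0.19461 - 0.00000j)
  m=8: (-0.00000 - 0.00000j) × (-0.00355 - 0.03902j) = 0.00000 + 0.00000j  (running Σ = 0.19461 - 0.00000j)
Σ over m = 0.19461 - 0.00000j; ×(4π/17) → 0.14385 - 0.00000j. Real part: 0.143852

Legendre polynomial (addition theorem), +0.143852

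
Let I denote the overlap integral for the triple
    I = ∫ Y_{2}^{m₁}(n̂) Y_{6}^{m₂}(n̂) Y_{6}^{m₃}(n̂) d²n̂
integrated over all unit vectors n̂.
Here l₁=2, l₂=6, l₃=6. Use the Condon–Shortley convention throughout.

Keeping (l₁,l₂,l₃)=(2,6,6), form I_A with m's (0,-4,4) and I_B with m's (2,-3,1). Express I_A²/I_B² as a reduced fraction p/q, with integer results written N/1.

1/60

l's match ⇒ only the (l;m) 3-j factors differ between A and B.
A: triangle coeff Δ(2,6,6) = 1/90090; Σ_t [0,2]: t=0:+1/322560 t=1:−1/362880 t=2:+1/14515200 = 1/2419200; (3j)²=2/5005 [(2 6 6; 0 -4 4)], sign=+1
B: triangle coeff Δ(2,6,6) = 1/90090; Σ_t [0,0]: t=0:+1/120960 = 1/120960; (3j)²=24/1001 [(2 6 6; 2 -3 1)], sign=-1
I_A²/I_B² = (2/5005)/(24/1001) = 1/60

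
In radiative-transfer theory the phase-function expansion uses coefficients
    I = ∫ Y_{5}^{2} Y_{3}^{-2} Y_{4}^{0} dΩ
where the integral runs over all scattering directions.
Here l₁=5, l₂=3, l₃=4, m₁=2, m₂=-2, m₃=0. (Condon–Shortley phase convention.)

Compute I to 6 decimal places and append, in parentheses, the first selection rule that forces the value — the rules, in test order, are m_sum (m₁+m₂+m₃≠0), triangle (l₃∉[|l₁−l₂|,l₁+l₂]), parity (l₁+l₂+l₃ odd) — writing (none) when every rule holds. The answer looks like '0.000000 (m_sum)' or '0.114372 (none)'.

Rules hold: Σm=0, L=12 even, 2≤4≤8.
N = 11·7·9 = 693
Δ = 4!·6!·2!/13! = 1/180180
Racah Σ t=1..3: t=1:−1/576 t=2:+1/144 t=3:−1/576 = 1/288
⇒ 3j(5 3 4; 0 0 0)² = 20/1001, sgn +1
Racah Σ t=0..1: t=0:+1/864 t=1:−1/576 = -1/1728
⇒ 3j(5 3 4; 2 -2 0)² = 5/1287, sgn -1
4πI² = N·(3j₀)²·(3jₘ)² = 100/1859
I = -1·√(0.0537924/4π) = -0.06542675
No selection rule forces the value: the integral is nonzero (none).

-0.065427 (none)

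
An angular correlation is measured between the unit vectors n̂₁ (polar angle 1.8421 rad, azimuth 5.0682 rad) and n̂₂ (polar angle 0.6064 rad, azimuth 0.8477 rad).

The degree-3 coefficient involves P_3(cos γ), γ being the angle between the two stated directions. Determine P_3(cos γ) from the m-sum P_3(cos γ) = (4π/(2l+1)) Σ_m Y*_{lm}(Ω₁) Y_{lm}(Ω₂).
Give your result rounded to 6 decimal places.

0.443627

Expand P_3 via completeness: Σ_{m} conj(Y_{3,m}) at Ω₁ times Y_{3,m} at Ω₂ —
  m=-3: (-0.326818, 0.179971) × (-0.063808, -0.043512) = (0.028684, 0.002737)  (running Σ = (0.028684, 0.002737))
  m=-2: (0.192514, 0.166015) × (-0.033899, -0.270644) = (0.038405, -0.057730)  (running Σ = (0.067089, -0.054993))
  m=-1: (-0.069515, 0.187055) × (0.289578, -0.328112) = (0.041245, 0.076976)  (running Σ = (0.108334, 0.021982))
  m=0: (0.264109, -0.000000) × (0.115296, 0.000000) = (0.030451, 0.000000)  (running Σ = (0.138785, 0.021982))
  m=1: (0.069515, 0.187055) × (-0.289578, -0.328112) = (0.041245, -0.076976)  (running Σ = (0.180030, -0.054993))
  m=2: (0.192514, -0.166015) × (-0.033899, 0.270644) = (0.038405, 0.057730)  (running Σ = (0.218435, 0.002737))
  m=3: (0.326818, 0.179971) × (0.063808, -0.043512) = (0.028684, -0.002737)  (running Σ = (0.247119, -0.000000))
Accumulated sum (0.247119, -0.000000); after 4π/(2l+1) scaling, (0.443627, -0.000000) ⇒ P_3 = 0.443627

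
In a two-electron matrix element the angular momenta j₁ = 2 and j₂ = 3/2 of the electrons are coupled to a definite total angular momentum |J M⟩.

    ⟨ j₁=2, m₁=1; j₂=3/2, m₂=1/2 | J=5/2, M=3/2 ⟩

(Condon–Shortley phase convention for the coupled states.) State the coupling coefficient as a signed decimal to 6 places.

+√(1/35) ≈ +0.169031

j₁+j₂−J=1  J+j₁−j₂=3  J−j₁+j₂=2  j₁+j₂+J+1=7
(j₁±m₁, j₂±m₂, J±M) = (3,1,2,1,4,1)
P² = 144/35
sum k=0..1:
  [0] +1/4 = 1/4
  [1] −1/6 = -1/6
S = 1/12
C² = P²·S² = 1/35 ; C = +0.169031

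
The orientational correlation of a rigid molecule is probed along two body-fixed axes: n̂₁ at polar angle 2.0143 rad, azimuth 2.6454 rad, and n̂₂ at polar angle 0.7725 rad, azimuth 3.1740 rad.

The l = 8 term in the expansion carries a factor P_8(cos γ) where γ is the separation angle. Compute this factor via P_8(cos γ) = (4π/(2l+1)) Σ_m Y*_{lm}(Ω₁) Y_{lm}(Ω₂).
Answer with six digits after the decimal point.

-0.124908

Summing Y*_{l m}(θ₁,φ₁)·Y_{l m}(θ₂,φ₂) over m ∈ [−8, 8]; prefactor 4π/(2·8+1) = 0.739198:
  m=-8: Y*=-0.15447 + 0.16821j  Y=0.02805 - 0.00744j  product -0.00308 + 0.00587j
  m=-7: Y*=-0.41031 + 0.14135j  Y=-0.11605 + 0.02679j  product 0.04383 - 0.02739j
  m=-6: Y*=-0.35533 - 0.05896j  Y=0.28571 - 0.05626j  product -0.10484 + 0.00315j
  m=-5: Y*=0.03943 + 0.03064j  Y=-0.44669 + 0.07302j  product -0.01985 - 0.01081j
  m=-4: Y*=0.14344 + 0.32648j  Y=0.37916 - 0.04943j  product 0.07053 + 0.11670j
  m=-3: Y*=-0.01055 + 0.12805j  Y=0.01606 - 0.00157j  product 0.00003 + 0.00207j
  m=-2: Y*=0.16124 - 0.24695j  Y=-0.37601 + 0.02441j  product -0.05460 + 0.09679j
  m=-1: Y*=0.16862 - 0.09129j  Y=0.16910 - 0.00548j  product 0.02801 - 0.01636j
  m=+0: Y*=-0.26933 + 0.00000j  Y=0.33061 + 0.00000j  product -0.08904 + 0.00000j
  m=+1: Y*=-0.16862 - 0.09129j  Y=-0.16910 - 0.00548j  product 0.02801 + 0.01636j
  m=+2: Y*=0.16124 + 0.24695j  Y=-0.37601 - 0.02441j  product -0.05460 - 0.09679j
  m=+3: Y*=0.01055 + 0.12805j  Y=-0.01606 - 0.00157j  product 0.00003 - 0.00207j
  m=+4: Y*=0.14344 - 0.32648j  Y=0.37916 + 0.04943j  product 0.07053 - 0.11670j
  m=+5: Y*=-0.03943 + 0.03064j  Y=0.44669 + 0.07302j  product -0.01985 + 0.01081j
  m=+6: Y*=-0.35533 + 0.05896j  Y=0.28571 + 0.05626j  product -0.10484 - 0.00315j
  m=+7: Y*=0.41031 + 0.14135j  Y=0.11605 + 0.02679j  product 0.04383 + 0.02739j
  m=+8: Y*=-0.15447 - 0.16821j  Y=0.02805 + 0.00744j  product -0.00308 - 0.00587j
Accumulated sum -0.16898 - 0.00000j; after 4π/(2l+1) scaling, -0.12491 - 0.00000j ⇒ P_8 = -0.124908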